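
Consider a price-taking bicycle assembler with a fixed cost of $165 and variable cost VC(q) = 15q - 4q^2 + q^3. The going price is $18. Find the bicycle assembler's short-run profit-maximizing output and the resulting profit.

AVC = 15 - 4q + q^2; min AVC = $11 at q = 2. Since P = $18 ≥ min AVC, the firm produces.
MC = 15 - 8q + 3q^2. Setting P = MC and taking the root on the rising branch gives q* = 3.
TR = 18·3 = 54. TC = 165 + 36 = 201. Profit = 54 − 201 = -$147.
That loss of $147 beats the $165 the firm would lose by shutting down; producing recovers $18 of fixed cost.

Profit = -$147 at q = 3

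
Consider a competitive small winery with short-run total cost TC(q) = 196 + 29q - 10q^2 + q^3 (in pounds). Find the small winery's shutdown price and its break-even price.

AVC = 29 - 10q + q^2; minimized at q = 5, giving min AVC = £4. That is the shutdown price.
ATC = 196/q + 29 - 10q + q^2. Setting dATC/dq = −196/q^2 − 10 + 2q = 0 gives q = 7 (since 2·7^3 − 10·7^2 = 196).
min ATC = 196/7 + 29 − 10·7 + 7^2 = £36. That is the break-even price.
For £4 ≤ P < £36 the firm produces at a loss; below £4 it shuts down.

Shutdown price = £4; break-even price = £36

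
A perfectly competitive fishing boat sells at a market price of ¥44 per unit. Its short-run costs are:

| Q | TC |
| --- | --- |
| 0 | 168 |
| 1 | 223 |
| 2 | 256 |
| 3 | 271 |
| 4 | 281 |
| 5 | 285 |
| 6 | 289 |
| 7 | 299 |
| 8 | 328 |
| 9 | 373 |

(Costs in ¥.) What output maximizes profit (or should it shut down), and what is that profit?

Q = 8; profit = ¥24

Profit at each row (π = 44Q − TC): Q=0: -168; Q=1: -179; Q=2: -168; Q=3: -139; Q=4: -105; Q=5: -65; Q=6: -25; Q=7: 9; Q=8: 24; Q=9: 23.
Profit is maximized at Q = 8. AVC there is 160/8 = ¥20 ≤ P, so producing beats shutting down (which would give -¥168).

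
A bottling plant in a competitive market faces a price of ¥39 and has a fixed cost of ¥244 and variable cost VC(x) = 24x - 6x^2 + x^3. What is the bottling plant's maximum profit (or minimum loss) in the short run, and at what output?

Profit = -¥144 at x = 5

AVC = 24 - 6x + x^2 has its minimum ¥15 at x = 3; price ¥39 clears that bar, so the firm operates.
MC = 24 - 12x + 3x^2. Setting P = MC and taking the root on the rising branch gives x* = 5.
TR = 39·5 = 195. TC = 244 + 95 = 339. Profit = 195 − 339 = -¥144.
Shutting down would mean losing the fixed cost of ¥244, so operating at a loss of ¥144 is better by ¥100.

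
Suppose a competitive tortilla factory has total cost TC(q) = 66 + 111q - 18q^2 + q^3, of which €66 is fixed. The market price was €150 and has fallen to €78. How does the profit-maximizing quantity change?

Output falls from 13 to 11

AVC = 111 - 18q + q^2, minimized at q = 9 where min AVC = €30. MC = 111 - 36q + 3q^2.
At P = €150 ≥ min AVC, set P = MC on the rising branch: q = 13.
At P = €78 ≥ min AVC, set P = MC: q = 11. The firm stays open but cuts output.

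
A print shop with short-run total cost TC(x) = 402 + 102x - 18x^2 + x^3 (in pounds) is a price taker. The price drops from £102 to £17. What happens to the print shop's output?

Output falls from 12 to 0 (the firm shuts down)

MC = 102 - 36x + 3x^2; the shutdown threshold is min AVC = £21 (at x = 9).
At P = £102 ≥ min AVC, set P = MC on the rising branch: x = 12.
At P = £17 < min AVC = £21, price no longer covers variable cost at any output, so the firm shuts down: x = 0.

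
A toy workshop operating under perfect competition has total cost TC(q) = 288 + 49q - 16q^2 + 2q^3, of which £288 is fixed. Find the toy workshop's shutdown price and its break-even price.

Shutdown price = min AVC. AVC = 49 - 16q + 2q^2, with vertex at q = 4 and minimum £17.
ATC = 288/q + 49 - 16q + 2q^2. Setting dATC/dq = −288/q^2 − 16 + 4q = 0 gives q = 6 (since 4·6^3 − 16·6^2 = 288).
min ATC = 288/6 + 49 − 16·6 + 2·6^2 = £73. That is the break-even price.
Between these two prices the firm operates at a loss; above £73 it earns a profit.

Shutdown price = £17; break-even price = £73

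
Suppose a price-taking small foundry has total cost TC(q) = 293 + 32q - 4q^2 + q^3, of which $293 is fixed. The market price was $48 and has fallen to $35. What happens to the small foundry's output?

AVC = 32 - 4q + q^2, minimized at q = 2 where min AVC = $28. MC = 32 - 8q + 3q^2.
With P = $48 above the shutdown price, P = MC gives q = 4.
At P = $35 ≥ min AVC, set P = MC: q = 3. The firm stays open but cuts output.

Output falls from 4 to 3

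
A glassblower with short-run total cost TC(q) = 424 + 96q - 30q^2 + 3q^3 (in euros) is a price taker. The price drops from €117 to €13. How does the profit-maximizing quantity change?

MC = 96 - 60q + 9q^2; the shutdown threshold is min AVC = €21 (at q = 5).
With P = €117 above the shutdown price, P = MC gives q = 7.
At P = €13 < min AVC = €21, price no longer covers variable cost at any output, so the firm shuts down: q = 0.

Output falls from 7 to 0 (the firm shuts down)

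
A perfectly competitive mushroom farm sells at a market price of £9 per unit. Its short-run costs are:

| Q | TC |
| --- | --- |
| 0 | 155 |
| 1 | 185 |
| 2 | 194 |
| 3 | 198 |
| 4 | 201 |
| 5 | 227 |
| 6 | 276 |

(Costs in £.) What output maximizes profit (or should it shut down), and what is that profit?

Q = 0 (shut down); profit = -£155

Profit at each row (π = 9Q − TC): Q=0: -155; Q=1: -176; Q=2: -176; Q=3: -171; Q=4: -165; Q=5: -182; Q=6: -222.
Profit is highest at Q = 0. Equivalently, the lowest AVC in the table is 46/4 ≈ £11.50 at Q = 4, and P = £9 falls below it — price never covers variable cost, so the firm shuts down and loses only its fixed cost.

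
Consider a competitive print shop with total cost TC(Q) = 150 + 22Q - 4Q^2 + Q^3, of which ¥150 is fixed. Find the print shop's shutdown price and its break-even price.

Shutdown price = min AVC. AVC = 22 - 4Q + Q^2, with vertex at Q = 2 and minimum ¥18.
ATC = 150/Q + 22 - 4Q + Q^2. Setting dATC/dQ = −150/Q^2 − 4 + 2Q = 0 gives Q = 5 (since 2·5^3 − 4·5^2 = 150).
min ATC = 150/5 + 22 − 4·5 + 5^2 = ¥57. That is the break-even price.
Between these two prices the firm operates at a loss; above ¥57 it earns a profit.

Shutdown price = ¥18; break-even price = ¥57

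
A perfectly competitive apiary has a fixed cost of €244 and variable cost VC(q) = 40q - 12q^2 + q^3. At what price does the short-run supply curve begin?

The shutdown price is the minimum of AVC. VC = 40q - 12q^2 + q^3, so AVC = 40 - 12q + q^2.
At the minimum of AVC, MC = AVC. MC = 40 - 24q + 3q^2; setting MC = AVC gives 2q^2 - 12q = 0, so q = 6. min AVC = 4.
For P < €4 the firm produces nothing.

€4 per unit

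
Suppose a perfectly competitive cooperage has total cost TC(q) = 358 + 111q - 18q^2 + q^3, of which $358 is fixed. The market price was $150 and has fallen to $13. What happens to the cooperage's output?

Output falls from 13 to 0 (the firm shuts down)

MC = 111 - 36q + 3q^2; the shutdown threshold is min AVC = $30 (at q = 9).
With P = $150 above the shutdown price, P = MC gives q = 13.
At P = $13 < min AVC = $30, price no longer covers variable cost at any output, so the firm shuts down: q = 0.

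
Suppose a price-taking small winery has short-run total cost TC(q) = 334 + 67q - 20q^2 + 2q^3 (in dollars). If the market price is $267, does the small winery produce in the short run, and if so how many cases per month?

Variable cost is VC = 67q - 20q^2 + 2q^3, so AVC = VC/q = 67 - 20q + 2q^2 and MC = dTC/dq = 67 - 40q + 6q^2.
AVC is minimized where dAVC/dq = -20 + 4q = 0, at q = 5; min AVC = 67 - 20·5 + 2·5^2 = $17.
P = $267 exceeds min AVC = $17, so the firm stays open.
Solving P = MC: -200 - 40q + 6q^2 = 0 ⇒ q = -10/3 or 10. On the upward-sloping branch, q* = 10.
Check: AVC at q = 10 is $67 ≤ P, so revenue covers variable cost.
Profit = P·q − TC = 267·10 − 1004 = $1666.

Produce at q = 10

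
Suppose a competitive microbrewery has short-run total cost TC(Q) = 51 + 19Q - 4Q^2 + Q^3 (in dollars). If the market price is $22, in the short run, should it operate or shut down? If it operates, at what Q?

Strip out fixed cost: VC = 19Q - 4Q^2 + Q^3. Then AVC = 19 - 4Q + Q^2 and MC = 19 - 8Q + 3Q^2.
AVC is minimized where dAVC/dQ = -4 + 2Q = 0, at Q = 2; min AVC = 19 - 4·2 + 2^2 = $15.
Because $22 ≥ $15, revenue can cover variable cost; the firm operates.
Set P = MC: 22 = 19 - 8Q + 3Q^2 → -3 - 8Q + 3Q^2 = 0. The roots are Q = -1/3 and Q = 3; the profit-maximizing output is on the rising part of MC, so Q* = 3.
Check: AVC at Q = 3 is $16 ≤ P, so revenue covers variable cost.
Profit = P·Q − TC = 22·3 − 99 = -$33, a loss, but smaller than the $51 fixed cost the firm would lose by shutting down.

Produce at Q = 3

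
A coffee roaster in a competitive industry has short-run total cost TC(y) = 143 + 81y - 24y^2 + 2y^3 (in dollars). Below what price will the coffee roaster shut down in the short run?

The shutdown price is the minimum of AVC. VC = 81y - 24y^2 + 2y^3, so AVC = 81 - 24y + 2y^2.
dAVC/dy = -24 + 4y = 0 gives y = 6. min AVC = 81 - 24·6 + 2·6^2 = 9.
So the shutdown price is $9.

$9 per unit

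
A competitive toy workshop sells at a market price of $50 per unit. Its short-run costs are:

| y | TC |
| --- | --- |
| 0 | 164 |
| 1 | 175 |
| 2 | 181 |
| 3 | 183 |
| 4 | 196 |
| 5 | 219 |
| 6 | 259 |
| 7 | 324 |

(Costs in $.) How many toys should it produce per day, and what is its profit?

Compute π = P·y − TC at each output: y=0: -164; y=1: -125; y=2: -81; y=3: -33; y=4: 4; y=5: 31; y=6: 41; y=7: 26.
Profit is maximized at y = 6. AVC there is 95/6 = $15.83 ≤ P, so producing beats shutting down (which would give -$164).

y = 6; profit = $41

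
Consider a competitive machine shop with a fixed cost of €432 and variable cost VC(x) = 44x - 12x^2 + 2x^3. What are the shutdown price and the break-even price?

AVC = 44 - 12x + 2x^2; minimized at x = 3, giving min AVC = €26. That is the shutdown price.
ATC = 432/x + 44 - 12x + 2x^2. Setting dATC/dx = −432/x^2 − 12 + 4x = 0 gives x = 6 (since 4·6^3 − 12·6^2 = 432).
min ATC = 432/6 + 44 − 12·6 + 2·6^2 = €116. That is the break-even price.
For €26 ≤ P < €116 the firm produces at a loss; below €26 it shuts down.

Shutdown price = €26; break-even price = €116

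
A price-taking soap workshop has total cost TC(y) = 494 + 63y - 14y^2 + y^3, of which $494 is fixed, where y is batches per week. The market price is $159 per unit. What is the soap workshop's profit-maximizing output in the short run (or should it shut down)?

Produce at y = 12

Variable cost is VC = 63y - 14y^2 + y^3, so AVC = VC/y = 63 - 14y + y^2 and MC = dTC/dy = 63 - 28y + 3y^2.
The AVC parabola has its vertex at y = 14/2 = 7, where AVC = 63 - 14·7 + 7^2 = $14.
Because $159 ≥ $14, revenue can cover variable cost; the firm operates.
Set P = MC: 159 = 63 - 28y + 3y^2 → -96 - 28y + 3y^2 = 0. The roots are y = -8/3 and y = 12; the profit-maximizing output is on the rising part of MC, so y* = 12.
Check: AVC at y = 12 is $39 ≤ P, so revenue covers variable cost.
Profit = P·y − TC = 159·12 − 962 = $946.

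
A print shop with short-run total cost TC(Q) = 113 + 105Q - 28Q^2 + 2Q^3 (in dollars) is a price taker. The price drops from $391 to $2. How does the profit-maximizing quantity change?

AVC = 105 - 28Q + 2Q^2, minimized at Q = 7 where min AVC = $7. MC = 105 - 56Q + 6Q^2.
At P = $391 ≥ min AVC, set P = MC on the rising branch: Q = 13.
At P = $2 < min AVC = $7, price no longer covers variable cost at any output, so the firm shuts down: Q = 0.

Output falls from 13 to 0 (the firm shuts down)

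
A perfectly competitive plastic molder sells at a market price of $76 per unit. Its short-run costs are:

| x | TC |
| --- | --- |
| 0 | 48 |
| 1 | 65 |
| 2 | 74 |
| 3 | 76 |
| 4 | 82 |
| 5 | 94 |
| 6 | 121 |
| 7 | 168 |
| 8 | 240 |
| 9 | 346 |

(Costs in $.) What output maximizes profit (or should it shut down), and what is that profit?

Profit at each row (π = 76x − TC): x=0: -48; x=1: 11; x=2: 78; x=3: 152; x=4: 222; x=5: 286; x=6: 335; x=7: 364; x=8: 368; x=9: 338.
Profit is maximized at x = 8. AVC there is 192/8 = $24 ≤ P, so producing beats shutting down (which would give -$48).

x = 8; profit = $368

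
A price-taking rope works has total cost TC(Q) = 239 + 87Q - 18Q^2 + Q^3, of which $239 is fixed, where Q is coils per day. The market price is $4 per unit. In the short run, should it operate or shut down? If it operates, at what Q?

Strip out fixed cost: VC = 87Q - 18Q^2 + Q^3. Then AVC = 87 - 18Q + Q^2 and MC = 87 - 36Q + 3Q^2.
AVC is minimized where dAVC/dQ = -18 + 2Q = 0, at Q = 9; min AVC = 87 - 18·9 + 9^2 = $6.
Since P = $4 < min AVC = $6, price fails to cover variable cost at any output.
Shutting down limits the loss to fixed cost, $239.

Shut down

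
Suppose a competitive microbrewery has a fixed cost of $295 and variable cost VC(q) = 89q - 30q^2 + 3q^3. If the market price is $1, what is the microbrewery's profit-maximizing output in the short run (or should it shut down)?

Shut down

Variable cost is VC = 89q - 30q^2 + 3q^3, so AVC = VC/q = 89 - 30q + 3q^2 and MC = dTC/dq = 89 - 60q + 9q^2.
AVC hits its minimum where MC = AVC, at q = 5, giving min AVC = 89 - 30·5 + 3·5^2 = $14.
With P < min AVC ($1 < $14), every unit sold adds to the loss.
The firm minimizes its loss by shutting down and losing only its fixed cost of $295.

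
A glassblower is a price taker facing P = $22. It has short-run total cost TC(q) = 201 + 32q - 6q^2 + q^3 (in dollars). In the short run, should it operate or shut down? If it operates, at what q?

Variable cost is VC = 32q - 6q^2 + q^3, so AVC = VC/q = 32 - 6q + q^2 and MC = dTC/dq = 32 - 12q + 3q^2.
AVC hits its minimum where MC = AVC, at q = 3, giving min AVC = 32 - 6·3 + 3^2 = $23.
With P < min AVC ($22 < $23), every unit sold adds to the loss.
The firm minimizes its loss by shutting down and losing only its fixed cost of $201.

Shut down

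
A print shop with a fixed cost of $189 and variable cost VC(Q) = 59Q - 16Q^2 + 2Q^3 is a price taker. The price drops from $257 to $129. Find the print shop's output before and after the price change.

Output falls from 9 to 7

MC = 59 - 32Q + 6Q^2; the shutdown threshold is min AVC = $27 (at Q = 4).
At P = $257 ≥ min AVC, set P = MC on the rising branch: Q = 9.
At P = $129 ≥ min AVC, set P = MC: Q = 7. The firm stays open but cuts output.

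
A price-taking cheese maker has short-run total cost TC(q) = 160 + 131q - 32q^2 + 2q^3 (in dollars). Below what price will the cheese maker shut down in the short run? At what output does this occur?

The shutdown price is the minimum of AVC. VC = 131q - 32q^2 + 2q^3, so AVC = 131 - 32q + 2q^2.
At the minimum of AVC, MC = AVC. MC = 131 - 64q + 6q^2; setting MC = AVC gives 4q^2 - 32q = 0, so q = 8. min AVC = 3.
For P < $3 the firm produces nothing.

$3 per unit, at q = 8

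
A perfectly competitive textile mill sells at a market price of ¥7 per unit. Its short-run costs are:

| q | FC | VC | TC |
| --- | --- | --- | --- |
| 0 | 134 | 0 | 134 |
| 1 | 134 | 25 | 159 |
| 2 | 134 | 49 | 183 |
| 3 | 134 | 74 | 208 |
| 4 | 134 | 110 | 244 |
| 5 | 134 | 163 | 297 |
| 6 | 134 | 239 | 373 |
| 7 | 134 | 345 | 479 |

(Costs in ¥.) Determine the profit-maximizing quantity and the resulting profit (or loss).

q = 0 (shut down); profit = -¥134

Tabulate TR − TC: q=0: -134; q=1: -152; q=2: -169; q=3: -187; q=4: -216; q=5: -262; q=6: -331; q=7: -430.
Profit is highest at q = 0. Equivalently, the lowest AVC in the table is 49/2 ≈ ¥24.50 at q = 2, and P = ¥7 falls below it — price never covers variable cost, so the firm shuts down and loses only its fixed cost.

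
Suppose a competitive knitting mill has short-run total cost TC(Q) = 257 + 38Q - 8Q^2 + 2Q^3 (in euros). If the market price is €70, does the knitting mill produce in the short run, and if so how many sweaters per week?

Produce at Q = 4

Strip out fixed cost: VC = 38Q - 8Q^2 + 2Q^3. Then AVC = 38 - 8Q + 2Q^2 and MC = 38 - 16Q + 6Q^2.
The AVC parabola has its vertex at Q = 8/4 = 2, where AVC = 38 - 8·2 + 2·2^2 = €30.
Since P = €70 ≥ min AVC = €30, price covers variable cost and the firm should produce.
P = MC gives -32 - 16Q + 6Q^2 = 0, with roots -4/3 and 4. Take the larger (rising MC): Q* = 4.
Check: AVC at Q = 4 is €38 ≤ P, so revenue covers variable cost.
Profit = P·Q − TC = 70·4 − 409 = -€129, a loss, but smaller than the €257 fixed cost the firm would lose by shutting down.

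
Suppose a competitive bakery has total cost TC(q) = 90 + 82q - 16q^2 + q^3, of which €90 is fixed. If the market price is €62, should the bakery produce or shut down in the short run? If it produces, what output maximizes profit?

Strip out fixed cost: VC = 82q - 16q^2 + q^3. Then AVC = 82 - 16q + q^2 and MC = 82 - 32q + 3q^2.
AVC is minimized where dAVC/dq = -16 + 2q = 0, at q = 8; min AVC = 82 - 16·8 + 8^2 = €18.
Since P = €62 ≥ min AVC = €18, price covers variable cost and the firm should produce.
Solving P = MC: 20 - 32q + 3q^2 = 0 ⇒ q = 2/3 or 10. On the upward-sloping branch, q* = 10.
Check: AVC at q = 10 is €22 ≤ P, so revenue covers variable cost.
Profit = P·q − TC = 62·10 − 310 = €310.

Produce at q = 10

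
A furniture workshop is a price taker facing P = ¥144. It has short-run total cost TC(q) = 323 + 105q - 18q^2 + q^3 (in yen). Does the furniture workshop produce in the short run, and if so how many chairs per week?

Produce at q = 13

Variable cost is VC = 105q - 18q^2 + q^3, so AVC = VC/q = 105 - 18q + q^2 and MC = dTC/dq = 105 - 36q + 3q^2.
The AVC parabola has its vertex at q = 18/2 = 9, where AVC = 105 - 18·9 + 9^2 = ¥24.
P = ¥144 exceeds min AVC = ¥24, so the firm stays open.
Solving P = MC: -39 - 36q + 3q^2 = 0 ⇒ q = -1 or 13. On the upward-sloping branch, q* = 13.
Check: AVC at q = 13 is ¥40 ≤ P, so revenue covers variable cost.
Profit = P·q − TC = 144·13 − 843 = ¥1029.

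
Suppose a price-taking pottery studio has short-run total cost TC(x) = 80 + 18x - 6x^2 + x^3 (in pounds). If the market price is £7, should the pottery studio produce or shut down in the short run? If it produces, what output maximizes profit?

Strip out fixed cost: VC = 18x - 6x^2 + x^3. Then AVC = 18 - 6x + x^2 and MC = 18 - 12x + 3x^2.
AVC hits its minimum where MC = AVC, at x = 3, giving min AVC = 18 - 6·3 + 3^2 = £9.
Since P = £7 < min AVC = £9, price fails to cover variable cost at any output.
The firm minimizes its loss by shutting down and losing only its fixed cost of £80.

Shut down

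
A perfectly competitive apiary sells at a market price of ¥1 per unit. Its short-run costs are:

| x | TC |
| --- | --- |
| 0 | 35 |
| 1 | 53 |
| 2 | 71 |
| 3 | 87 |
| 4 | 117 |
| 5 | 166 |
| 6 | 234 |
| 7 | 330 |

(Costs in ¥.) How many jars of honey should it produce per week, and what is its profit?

x = 0 (shut down); profit = -¥35

Tabulate TR − TC: x=0: -35; x=1: -52; x=2: -69; x=3: -84; x=4: -113; x=5: -161; x=6: -228; x=7: -323.
Profit is highest at x = 0. Equivalently, the lowest AVC in the table is 52/3 ≈ ¥17.33 at x = 3, and P = ¥1 falls below it — price never covers variable cost, so the firm shuts down and loses only its fixed cost.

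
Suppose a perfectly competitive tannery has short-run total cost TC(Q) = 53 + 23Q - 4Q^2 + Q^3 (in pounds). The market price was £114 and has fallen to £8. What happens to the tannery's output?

MC = 23 - 8Q + 3Q^2; the shutdown threshold is min AVC = £19 (at Q = 2).
With P = £114 above the shutdown price, P = MC gives Q = 7.
At P = £8 < min AVC = £19, price no longer covers variable cost at any output, so the firm shuts down: Q = 0.

Output falls from 7 to 0 (the firm shuts down)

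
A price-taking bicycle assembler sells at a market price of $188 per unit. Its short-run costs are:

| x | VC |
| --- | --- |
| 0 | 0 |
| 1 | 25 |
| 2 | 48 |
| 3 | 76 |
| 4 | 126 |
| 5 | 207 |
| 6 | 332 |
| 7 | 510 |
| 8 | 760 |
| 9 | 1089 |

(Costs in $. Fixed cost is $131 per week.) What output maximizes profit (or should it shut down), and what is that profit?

Tabulate TR − TC: x=0: -131; x=1: 32; x=2: 197; x=3: 357; x=4: 495; x=5: 602; x=6: 665; x=7: 675; x=8: 613; x=9: 472.
Profit is maximized at x = 7. AVC there is 510/7 = $72.86 ≤ P, so producing beats shutting down (which would give -$131).

x = 7; profit = $675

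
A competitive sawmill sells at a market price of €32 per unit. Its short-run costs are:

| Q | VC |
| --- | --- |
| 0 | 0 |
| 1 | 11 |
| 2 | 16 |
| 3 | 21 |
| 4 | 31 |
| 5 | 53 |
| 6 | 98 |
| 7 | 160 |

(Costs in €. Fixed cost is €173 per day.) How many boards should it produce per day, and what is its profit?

Q = 5; profit = -€66

Tabulate TR − TC: Q=0: -173; Q=1: -152; Q=2: -125; Q=3: -98; Q=4: -76; Q=5: -66; Q=6: -79; Q=7: -109.
Profit is maximized at Q = 5. AVC there is 53/5 = €10.60 ≤ P, so producing beats shutting down (which would give -€173).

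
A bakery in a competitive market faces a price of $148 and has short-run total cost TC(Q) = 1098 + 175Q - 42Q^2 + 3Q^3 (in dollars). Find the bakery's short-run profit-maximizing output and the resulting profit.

AVC = 175 - 42Q + 3Q^2 has its minimum $28 at Q = 7; price $148 clears that bar, so the firm operates.
MC = 175 - 84Q + 9Q^2. Setting P = MC and taking the root on the rising branch gives Q* = 9.
TR = 148·9 = 1332. TC = 1098 + 360 = 1458. Profit = 1332 − 1458 = -$126.
By producing, the firm covers all variable cost plus $972 of fixed cost; shutting down would lose the full $1098.

Profit = -$126 at Q = 9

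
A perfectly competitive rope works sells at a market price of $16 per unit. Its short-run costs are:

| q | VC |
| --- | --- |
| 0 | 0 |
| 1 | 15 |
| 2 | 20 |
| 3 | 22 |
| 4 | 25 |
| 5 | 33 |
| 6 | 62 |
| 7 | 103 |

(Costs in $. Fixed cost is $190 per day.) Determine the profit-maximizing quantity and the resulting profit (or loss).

q = 5; profit = -$143

Profit at each row (π = 16q − TC): q=0: -190; q=1: -189; q=2: -178; q=3: -164; q=4: -151; q=5: -143; q=6: -156; q=7: -181.
Profit is maximized at q = 5. AVC there is 33/5 = $6.60 ≤ P, so producing beats shutting down (which would give -$190).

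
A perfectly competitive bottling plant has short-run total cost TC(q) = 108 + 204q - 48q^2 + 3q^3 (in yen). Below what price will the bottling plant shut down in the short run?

¥12 per unit

Short-run supply begins at min AVC. From VC = 204q - 48q^2 + 3q^3, AVC = 204 - 48q + 3q^2.
At the minimum of AVC, MC = AVC. MC = 204 - 96q + 9q^2; setting MC = AVC gives 6q^2 - 48q = 0, so q = 8. min AVC = 12.
So the shutdown price is ¥12.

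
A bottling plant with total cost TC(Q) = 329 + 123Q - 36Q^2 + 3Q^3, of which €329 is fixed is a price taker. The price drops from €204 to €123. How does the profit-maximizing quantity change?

AVC = 123 - 36Q + 3Q^2, minimized at Q = 6 where min AVC = €15. MC = 123 - 72Q + 9Q^2.
With P = €204 above the shutdown price, P = MC gives Q = 9.
At P = €123 ≥ min AVC, set P = MC: Q = 8. The firm stays open but cuts output.

Output falls from 9 to 8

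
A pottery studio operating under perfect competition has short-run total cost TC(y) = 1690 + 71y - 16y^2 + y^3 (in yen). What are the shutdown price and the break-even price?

AVC = 71 - 16y + y^2; minimized at y = 8, giving min AVC = ¥7. That is the shutdown price.
ATC = 1690/y + 71 - 16y + y^2. Setting dATC/dy = −1690/y^2 − 16 + 2y = 0 gives y = 13 (since 2·13^3 − 16·13^2 = 1690).
min ATC = 1690/13 + 71 − 16·13 + 13^2 = ¥162. That is the break-even price.
For ¥7 ≤ P < ¥162 the firm produces at a loss; below ¥7 it shuts down.

Shutdown price = ¥7; break-even price = ¥162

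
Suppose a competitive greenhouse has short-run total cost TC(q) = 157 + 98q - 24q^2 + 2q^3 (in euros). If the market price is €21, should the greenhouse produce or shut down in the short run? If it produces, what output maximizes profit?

Shut down

From TC, MC = TC'(q) = 98 - 48q + 6q^2 and AVC = VC/q = 98 - 24q + 2q^2.
AVC hits its minimum where MC = AVC, at q = 6, giving min AVC = 98 - 24·6 + 2·6^2 = €26.
P = €21 lies below min AVC = €26; no output level covers variable cost.
Best response: produce nothing and absorb the €157 fixed cost.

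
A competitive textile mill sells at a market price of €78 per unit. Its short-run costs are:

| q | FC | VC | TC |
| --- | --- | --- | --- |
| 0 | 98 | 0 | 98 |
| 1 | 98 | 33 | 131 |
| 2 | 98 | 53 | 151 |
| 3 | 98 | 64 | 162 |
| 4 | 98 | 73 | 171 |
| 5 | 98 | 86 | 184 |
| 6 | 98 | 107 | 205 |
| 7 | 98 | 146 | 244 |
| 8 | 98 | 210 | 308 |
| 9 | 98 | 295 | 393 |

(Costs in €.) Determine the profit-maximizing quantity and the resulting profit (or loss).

q = 8; profit = €316

Profit at each row (π = 78q − TC): q=0: -98; q=1: -53; q=2: 5; q=3: 72; q=4: 141; q=5: 206; q=6: 263; q=7: 302; q=8: 316; q=9: 309.
Profit is maximized at q = 8. AVC there is 210/8 = €26.25 ≤ P, so producing beats shutting down (which would give -€98).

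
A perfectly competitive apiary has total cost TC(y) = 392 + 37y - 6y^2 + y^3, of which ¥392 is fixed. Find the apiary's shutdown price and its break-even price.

Shutdown price = ¥28; break-even price = ¥100

AVC = 37 - 6y + y^2; minimized at y = 3, giving min AVC = ¥28. That is the shutdown price.
ATC = 392/y + 37 - 6y + y^2. Setting dATC/dy = −392/y^2 − 6 + 2y = 0 gives y = 7 (since 2·7^3 − 6·7^2 = 392).
min ATC = 392/7 + 37 − 6·7 + 7^2 = ¥100. That is the break-even price.
For ¥28 ≤ P < ¥100 the firm produces at a loss; below ¥28 it shuts down.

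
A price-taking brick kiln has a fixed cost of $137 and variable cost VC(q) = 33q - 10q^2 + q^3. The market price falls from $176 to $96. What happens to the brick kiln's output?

AVC = 33 - 10q + q^2, minimized at q = 5 where min AVC = $8. MC = 33 - 20q + 3q^2.
At P = $176 ≥ min AVC, set P = MC on the rising branch: q = 11.
At P = $96 ≥ min AVC, set P = MC: q = 9. The firm stays open but cuts output.

Output falls from 11 to 9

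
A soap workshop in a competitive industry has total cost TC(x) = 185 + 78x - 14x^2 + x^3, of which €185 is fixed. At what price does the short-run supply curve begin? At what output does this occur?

€29 per unit, at x = 7

The shutdown price is the minimum of AVC. VC = 78x - 14x^2 + x^3, so AVC = 78 - 14x + x^2.
dAVC/dx = -14 + 2x = 0 gives x = 7. min AVC = 78 - 14·7 + 7^2 = 29.
For P < €29 the firm produces nothing.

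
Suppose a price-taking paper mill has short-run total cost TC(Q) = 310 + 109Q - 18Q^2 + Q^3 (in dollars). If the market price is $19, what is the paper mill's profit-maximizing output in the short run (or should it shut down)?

Shut down

From TC, MC = TC'(Q) = 109 - 36Q + 3Q^2 and AVC = VC/Q = 109 - 18Q + Q^2.
The AVC parabola has its vertex at Q = 18/2 = 9, where AVC = 109 - 18·9 + 9^2 = $28.
Since P = $19 < min AVC = $28, price fails to cover variable cost at any output.
The firm minimizes its loss by shutting down and losing only its fixed cost of $310.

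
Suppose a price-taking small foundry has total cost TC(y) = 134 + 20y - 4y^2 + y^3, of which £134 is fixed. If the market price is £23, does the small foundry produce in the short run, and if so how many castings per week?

Produce at y = 3

From TC, MC = TC'(y) = 20 - 8y + 3y^2 and AVC = VC/y = 20 - 4y + y^2.
AVC is minimized where dAVC/dy = -4 + 2y = 0, at y = 2; min AVC = 20 - 4·2 + 2^2 = £16.
P = £23 exceeds min AVC = £16, so the firm stays open.
Solving P = MC: -3 - 8y + 3y^2 = 0 ⇒ y = -1/3 or 3. On the upward-sloping branch, y* = 3.
Check: AVC at y = 3 is £17 ≤ P, so revenue covers variable cost.
Profit = P·y − TC = 23·3 − 185 = -£116, a loss, but smaller than the £134 fixed cost the firm would lose by shutting down.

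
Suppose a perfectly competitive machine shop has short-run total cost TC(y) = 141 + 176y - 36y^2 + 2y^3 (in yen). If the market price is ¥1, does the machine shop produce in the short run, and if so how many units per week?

Variable cost is VC = 176y - 36y^2 + 2y^3, so AVC = VC/y = 176 - 36y + 2y^2 and MC = dTC/dy = 176 - 72y + 6y^2.
The AVC parabola has its vertex at y = 36/4 = 9, where AVC = 176 - 36·9 + 2·9^2 = ¥14.
P = ¥1 lies below min AVC = ¥14; no output level covers variable cost.
The firm minimizes its loss by shutting down and losing only its fixed cost of ¥141.

Shut down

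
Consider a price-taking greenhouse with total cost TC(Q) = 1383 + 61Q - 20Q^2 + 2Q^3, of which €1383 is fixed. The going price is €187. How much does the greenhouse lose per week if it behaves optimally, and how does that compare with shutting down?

Profit = -€87 at Q = 9

AVC = 61 - 20Q + 2Q^2 has its minimum €11 at Q = 5; price €187 clears that bar, so the firm operates.
MC = 61 - 40Q + 6Q^2. Setting P = MC and taking the root on the rising branch gives Q* = 9.
TR = 187·9 = 1683. TC = 1383 + 387 = 1770. Profit = 1683 − 1770 = -€87.
By producing, the firm covers all variable cost plus €1296 of fixed cost; shutting down would lose the full €1383.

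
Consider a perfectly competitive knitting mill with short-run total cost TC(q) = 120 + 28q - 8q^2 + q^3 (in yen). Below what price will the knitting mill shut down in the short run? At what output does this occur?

Short-run supply begins at min AVC. From VC = 28q - 8q^2 + q^3, AVC = 28 - 8q + q^2.
At the minimum of AVC, MC = AVC. MC = 28 - 16q + 3q^2; setting MC = AVC gives 2q^2 - 8q = 0, so q = 4. min AVC = 12.
For P < ¥12 the firm produces nothing.

¥12 per unit, at q = 4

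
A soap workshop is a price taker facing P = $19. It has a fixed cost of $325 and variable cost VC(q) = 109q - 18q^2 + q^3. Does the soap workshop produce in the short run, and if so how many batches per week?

Shut down

From TC, MC = TC'(q) = 109 - 36q + 3q^2 and AVC = VC/q = 109 - 18q + q^2.
The AVC parabola has its vertex at q = 18/2 = 9, where AVC = 109 - 18·9 + 9^2 = $28.
Since P = $19 < min AVC = $28, price fails to cover variable cost at any output.
The firm minimizes its loss by shutting down and losing only its fixed cost of $325.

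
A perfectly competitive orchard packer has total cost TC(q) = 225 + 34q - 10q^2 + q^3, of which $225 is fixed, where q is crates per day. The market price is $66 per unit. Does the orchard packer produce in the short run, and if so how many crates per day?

From TC, MC = TC'(q) = 34 - 20q + 3q^2 and AVC = VC/q = 34 - 10q + q^2.
The AVC parabola has its vertex at q = 10/2 = 5, where AVC = 34 - 10·5 + 5^2 = $9.
Because $66 ≥ $9, revenue can cover variable cost; the firm operates.
Set P = MC: 66 = 34 - 20q + 3q^2 → -32 - 20q + 3q^2 = 0. The roots are q = -4/3 and q = 8; the profit-maximizing output is on the rising part of MC, so q* = 8.
Check: AVC at q = 8 is $18 ≤ P, so revenue covers variable cost.
Profit = P·q − TC = 66·8 − 369 = $159.

Produce at q = 8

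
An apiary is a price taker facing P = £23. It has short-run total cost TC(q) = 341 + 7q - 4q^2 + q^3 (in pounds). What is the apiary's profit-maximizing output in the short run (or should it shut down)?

From TC, MC = TC'(q) = 7 - 8q + 3q^2 and AVC = VC/q = 7 - 4q + q^2.
The AVC parabola has its vertex at q = 4/2 = 2, where AVC = 7 - 4·2 + 2^2 = £3.
Because £23 ≥ £3, revenue can cover variable cost; the firm operates.
P = MC gives -16 - 8q + 3q^2 = 0, with roots -4/3 and 4. Take the larger (rising MC): q* = 4.
Check: AVC at q = 4 is £7 ≤ P, so revenue covers variable cost.
Profit = P·q − TC = 23·4 − 369 = -£277, a loss, but smaller than the £341 fixed cost the firm would lose by shutting down.

Produce at q = 4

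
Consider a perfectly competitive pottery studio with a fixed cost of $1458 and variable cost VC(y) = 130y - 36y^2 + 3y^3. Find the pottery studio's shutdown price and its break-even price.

AVC = 130 - 36y + 3y^2; minimized at y = 6, giving min AVC = $22. That is the shutdown price.
ATC = 1458/y + 130 - 36y + 3y^2. Setting dATC/dy = −1458/y^2 − 36 + 6y = 0 gives y = 9 (since 6·9^3 − 36·9^2 = 1458).
min ATC = 1458/9 + 130 − 36·9 + 3·9^2 = $211. That is the break-even price.
For $22 ≤ P < $211 the firm produces at a loss; below $22 it shuts down.

Shutdown price = $22; break-even price = $211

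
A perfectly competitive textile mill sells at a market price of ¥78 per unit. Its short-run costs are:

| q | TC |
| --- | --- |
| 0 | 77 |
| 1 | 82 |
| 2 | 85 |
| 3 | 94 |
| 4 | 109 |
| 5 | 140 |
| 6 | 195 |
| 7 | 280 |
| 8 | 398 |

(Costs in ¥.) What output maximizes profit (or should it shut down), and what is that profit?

q = 6; profit = ¥273

Tabulate TR − TC: q=0: -77; q=1: -4; q=2: 71; q=3: 140; q=4: 203; q=5: 250; q=6: 273; q=7: 266; q=8: 226.
Profit is maximized at q = 6. AVC there is 118/6 = ¥19.67 ≤ P, so producing beats shutting down (which would give -¥77).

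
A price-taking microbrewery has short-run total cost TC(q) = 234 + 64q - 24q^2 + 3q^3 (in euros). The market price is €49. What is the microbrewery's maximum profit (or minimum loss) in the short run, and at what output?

AVC = 64 - 24q + 3q^2; min AVC = €16 at q = 4. Since P = €49 ≥ min AVC, the firm produces.
With MC = 64 - 48q + 9q^2, P = MC on the upward-sloping part at q* = 5.
TR = 49·5 = 245. TC = 234 + 95 = 329. Profit = 245 − 329 = -€84.
That loss of €84 beats the €234 the firm would lose by shutting down; producing recovers €150 of fixed cost.

Profit = -€84 at q = 5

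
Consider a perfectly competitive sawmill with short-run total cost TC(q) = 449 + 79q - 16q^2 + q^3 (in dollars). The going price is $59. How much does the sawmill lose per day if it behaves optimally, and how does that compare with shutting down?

Profit = -$49 at q = 10

AVC = 79 - 16q + q^2; min AVC = $15 at q = 8. Since P = $59 ≥ min AVC, the firm produces.
With MC = 79 - 32q + 3q^2, P = MC on the upward-sloping part at q* = 10.
TR = 59·10 = 590. TC = 449 + 190 = 639. Profit = 590 − 639 = -$49.
By producing, the firm covers all variable cost plus $400 of fixed cost; shutting down would lose the full $449.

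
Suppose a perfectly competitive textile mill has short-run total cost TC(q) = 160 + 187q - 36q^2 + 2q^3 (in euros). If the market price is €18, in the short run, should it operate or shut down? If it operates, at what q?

From TC, MC = TC'(q) = 187 - 72q + 6q^2 and AVC = VC/q = 187 - 36q + 2q^2.
The AVC parabola has its vertex at q = 36/4 = 9, where AVC = 187 - 36·9 + 2·9^2 = €25.
With P < min AVC (€18 < €25), every unit sold adds to the loss.
Shutting down limits the loss to fixed cost, €160.

Shut down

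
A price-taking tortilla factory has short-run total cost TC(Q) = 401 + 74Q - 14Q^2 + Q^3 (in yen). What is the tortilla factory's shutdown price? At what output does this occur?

¥25 per unit, at Q = 7

The firm shuts down when price falls below the minimum of average variable cost. AVC = VC/Q = 74 - 14Q + Q^2.
At the minimum of AVC, MC = AVC. MC = 74 - 28Q + 3Q^2; setting MC = AVC gives 2Q^2 - 14Q = 0, so Q = 7. min AVC = 25.
The firm shuts down for any P below ¥25.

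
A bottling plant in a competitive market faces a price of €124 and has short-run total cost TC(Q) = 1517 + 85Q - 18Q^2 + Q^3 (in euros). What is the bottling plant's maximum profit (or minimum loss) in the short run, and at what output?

AVC = 85 - 18Q + Q^2 has its minimum €4 at Q = 9; price €124 clears that bar, so the firm operates.
With MC = 85 - 36Q + 3Q^2, P = MC on the upward-sloping part at Q* = 13.
TR = 124·13 = 1612. TC = 1517 + 260 = 1777. Profit = 1612 − 1777 = -€165.
That loss of €165 beats the €1517 the firm would lose by shutting down; producing recovers €1352 of fixed cost.

Profit = -€165 at Q = 13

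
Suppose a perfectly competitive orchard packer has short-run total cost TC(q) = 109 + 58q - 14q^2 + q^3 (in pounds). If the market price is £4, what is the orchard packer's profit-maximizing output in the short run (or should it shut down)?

Strip out fixed cost: VC = 58q - 14q^2 + q^3. Then AVC = 58 - 14q + q^2 and MC = 58 - 28q + 3q^2.
The AVC parabola has its vertex at q = 14/2 = 7, where AVC = 58 - 14·7 + 7^2 = £9.
With P < min AVC (£4 < £9), every unit sold adds to the loss.
The firm minimizes its loss by shutting down and losing only its fixed cost of £109.

Shut down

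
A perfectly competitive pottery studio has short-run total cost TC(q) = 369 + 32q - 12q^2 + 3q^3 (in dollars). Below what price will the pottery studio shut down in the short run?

$20 per unit

The shutdown price is the minimum of AVC. VC = 32q - 12q^2 + 3q^3, so AVC = 32 - 12q + 3q^2.
At the minimum of AVC, MC = AVC. MC = 32 - 24q + 9q^2; setting MC = AVC gives 6q^2 - 12q = 0, so q = 2. min AVC = 20.
So the shutdown price is $20.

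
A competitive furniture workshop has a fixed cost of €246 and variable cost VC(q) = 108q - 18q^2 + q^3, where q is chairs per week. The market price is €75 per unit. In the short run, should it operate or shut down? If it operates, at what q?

Produce at q = 11

Strip out fixed cost: VC = 108q - 18q^2 + q^3. Then AVC = 108 - 18q + q^2 and MC = 108 - 36q + 3q^2.
The AVC parabola has its vertex at q = 18/2 = 9, where AVC = 108 - 18·9 + 9^2 = €27.
P = €75 exceeds min AVC = €27, so the firm stays open.
Solving P = MC: 33 - 36q + 3q^2 = 0 ⇒ q = 1 or 11. On the upward-sloping branch, q* = 11.
Check: AVC at q = 11 is €31 ≤ P, so revenue covers variable cost.
Profit = P·q − TC = 75·11 − 587 = €238.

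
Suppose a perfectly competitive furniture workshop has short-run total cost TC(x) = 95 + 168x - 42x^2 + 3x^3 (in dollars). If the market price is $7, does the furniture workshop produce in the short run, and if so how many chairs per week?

Shut down

Strip out fixed cost: VC = 168x - 42x^2 + 3x^3. Then AVC = 168 - 42x + 3x^2 and MC = 168 - 84x + 9x^2.
AVC hits its minimum where MC = AVC, at x = 7, giving min AVC = 168 - 42·7 + 3·7^2 = $21.
With P < min AVC ($7 < $21), every unit sold adds to the loss.
Shutting down limits the loss to fixed cost, $95.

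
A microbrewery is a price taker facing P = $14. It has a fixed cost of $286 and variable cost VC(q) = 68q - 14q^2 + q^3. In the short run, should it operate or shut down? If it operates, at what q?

Shut down

Variable cost is VC = 68q - 14q^2 + q^3, so AVC = VC/q = 68 - 14q + q^2 and MC = dTC/dq = 68 - 28q + 3q^2.
AVC hits its minimum where MC = AVC, at q = 7, giving min AVC = 68 - 14·7 + 7^2 = $19.
P = $14 lies below min AVC = $19; no output level covers variable cost.
The firm minimizes its loss by shutting down and losing only its fixed cost of $286.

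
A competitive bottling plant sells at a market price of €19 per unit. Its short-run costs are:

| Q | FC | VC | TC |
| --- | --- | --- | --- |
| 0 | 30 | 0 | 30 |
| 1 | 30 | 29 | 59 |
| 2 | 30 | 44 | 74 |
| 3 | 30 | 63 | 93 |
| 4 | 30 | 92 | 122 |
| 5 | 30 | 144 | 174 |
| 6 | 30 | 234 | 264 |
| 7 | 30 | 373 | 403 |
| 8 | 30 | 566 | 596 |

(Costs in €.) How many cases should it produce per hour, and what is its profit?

Q = 0 (shut down); profit = -€30

Compute π = P·Q − TC at each output: Q=0: -30; Q=1: -40; Q=2: -36; Q=3: -36; Q=4: -46; Q=5: -79; Q=6: -150; Q=7: -270; Q=8: -444.
Profit is highest at Q = 0. Equivalently, the lowest AVC in the table is 63/3 ≈ €21 at Q = 3, and P = €19 falls below it — price never covers variable cost, so the firm shuts down and loses only its fixed cost.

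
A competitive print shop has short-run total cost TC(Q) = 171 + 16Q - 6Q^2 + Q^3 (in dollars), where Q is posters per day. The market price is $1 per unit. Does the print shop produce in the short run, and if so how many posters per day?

From TC, MC = TC'(Q) = 16 - 12Q + 3Q^2 and AVC = VC/Q = 16 - 6Q + Q^2.
AVC hits its minimum where MC = AVC, at Q = 3, giving min AVC = 16 - 6·3 + 3^2 = $7.
With P < min AVC ($1 < $7), every unit sold adds to the loss.
Shutting down limits the loss to fixed cost, $171.

Shut down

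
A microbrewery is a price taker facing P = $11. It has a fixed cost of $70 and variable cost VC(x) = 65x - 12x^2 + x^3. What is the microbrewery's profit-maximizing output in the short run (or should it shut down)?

From TC, MC = TC'(x) = 65 - 24x + 3x^2 and AVC = VC/x = 65 - 12x + x^2.
The AVC parabola has its vertex at x = 12/2 = 6, where AVC = 65 - 12·6 + 6^2 = $29.
P = $11 lies below min AVC = $29; no output level covers variable cost.
The firm minimizes its loss by shutting down and losing only its fixed cost of $70.

Shut down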